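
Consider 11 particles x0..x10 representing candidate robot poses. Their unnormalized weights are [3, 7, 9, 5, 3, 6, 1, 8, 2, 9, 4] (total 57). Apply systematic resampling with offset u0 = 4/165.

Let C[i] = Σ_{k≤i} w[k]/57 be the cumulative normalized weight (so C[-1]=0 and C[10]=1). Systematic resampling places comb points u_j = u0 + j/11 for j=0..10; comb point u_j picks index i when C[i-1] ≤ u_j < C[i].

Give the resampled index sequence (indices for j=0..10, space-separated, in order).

C = [1/19, 10/57, 1/3, 8/19, 9/19, 11/19, 34/57, 14/19, 44/57, 53/57, 1]
j=0: u_0=4/165 ∈ [0, 1/19) → index 0
j=1: u_1=19/165 ∈ [1/19, 10/57) → index 1
j=2: u_2=34/165 ∈ [10/57, 1/3) → index 2
j=3: u_3=49/165 ∈ [10/57, 1/3) → index 2
j=4: u_4=64/165 ∈ [1/3, 8/19) → index 3
j=5: u_5=79/165 ∈ [9/19, 11/19) → index 5
j=6: u_6=94/165 ∈ [9/19, 11/19) → index 5
j=7: u_7=109/165 ∈ [34/57, 14/19) → index 7
j=8: u_8=124/165 ∈ [14/19, 44/57) → index 8
j=9: u_9=139/165 ∈ [44/57, 53/57) → index 9
j=10: u_10=14/15 ∈ [53/57, 1) → index 10

0 1 2 2 3 5 5 7 8 9 10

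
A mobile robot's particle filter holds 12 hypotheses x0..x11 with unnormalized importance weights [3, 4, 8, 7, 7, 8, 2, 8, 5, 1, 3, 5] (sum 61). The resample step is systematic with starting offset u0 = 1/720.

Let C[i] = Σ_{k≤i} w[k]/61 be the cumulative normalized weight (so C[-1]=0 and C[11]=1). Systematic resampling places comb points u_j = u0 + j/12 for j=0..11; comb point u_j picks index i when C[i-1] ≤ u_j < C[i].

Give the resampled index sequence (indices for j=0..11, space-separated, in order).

0 1 2 3 3 4 5 5 7 7 8 11

C = [3/61, 7/61, 15/61, 22/61, 29/61, 37/61, 39/61, 47/61, 52/61, 53/61, 56/61, 1]
j=0: u_0=1/720 ∈ [0, 3/61) → index 0
j=1: u_1=61/720 ∈ [3/61, 7/61) → index 1
j=2: u_2=121/720 ∈ [7/61, 15/61) → index 2
j=3: u_3=181/720 ∈ [15/61, 22/61) → index 3
j=4: u_4=241/720 ∈ [15/61, 22/61) → index 3
j=5: u_5=301/720 ∈ [22/61, 29/61) → index 4
j=6: u_6=361/720 ∈ [29/61, 37/61) → index 5
j=7: u_7=421/720 ∈ [29/61, 37/61) → index 5
j=8: u_8=481/720 ∈ [39/61, 47/61) → index 7
j=9: u_9=541/720 ∈ [39/61, 47/61) → index 7
j=10: u_10=601/720 ∈ [47/61, 52/61) → index 8
j=11: u_11=661/720 ∈ [56/61, 1) → index 11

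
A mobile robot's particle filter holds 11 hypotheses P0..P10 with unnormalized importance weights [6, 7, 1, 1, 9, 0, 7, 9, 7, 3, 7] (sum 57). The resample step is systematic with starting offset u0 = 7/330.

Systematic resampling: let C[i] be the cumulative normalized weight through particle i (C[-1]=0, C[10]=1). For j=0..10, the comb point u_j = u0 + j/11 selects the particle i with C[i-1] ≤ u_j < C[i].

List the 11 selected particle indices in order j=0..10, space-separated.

C = [2/19, 13/57, 14/57, 5/19, 8/19, 8/19, 31/57, 40/57, 47/57, 50/57, 1]
j=0: u_0=7/330 ∈ [0, 2/19) → index 0
j=1: u_1=37/330 ∈ [2/19, 13/57) → index 1
j=2: u_2=67/330 ∈ [2/19, 13/57) → index 1
j=3: u_3=97/330 ∈ [5/19, 8/19) → index 4
j=4: u_4=127/330 ∈ [5/19, 8/19) → index 4
j=5: u_5=157/330 ∈ [8/19, 31/57) → index 6
j=6: u_6=17/30 ∈ [31/57, 40/57) → index 7
j=7: u_7=217/330 ∈ [31/57, 40/57) → index 7
j=8: u_8=247/330 ∈ [40/57, 47/57) → index 8
j=9: u_9=277/330 ∈ [47/57, 50/57) → index 9
j=10: u_10=307/330 ∈ [50/57, 1) → index 10

0 1 1 4 4 6 7 7 8 9 10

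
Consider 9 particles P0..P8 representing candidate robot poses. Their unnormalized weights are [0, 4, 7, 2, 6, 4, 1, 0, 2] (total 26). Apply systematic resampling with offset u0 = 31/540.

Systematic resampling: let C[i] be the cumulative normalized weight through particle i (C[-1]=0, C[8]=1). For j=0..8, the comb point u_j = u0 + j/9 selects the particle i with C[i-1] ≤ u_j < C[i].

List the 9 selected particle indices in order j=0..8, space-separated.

C = [0, 2/13, 11/26, 1/2, 19/26, 23/26, 12/13, 12/13, 1]
j=0: u_0=31/540 ∈ [0, 2/13) → index 1
j=1: u_1=91/540 ∈ [2/13, 11/26) → index 2
j=2: u_2=151/540 ∈ [2/13, 11/26) → index 2
j=3: u_3=211/540 ∈ [2/13, 11/26) → index 2
j=4: u_4=271/540 ∈ [1/2, 19/26) → index 4
j=5: u_5=331/540 ∈ [1/2, 19/26) → index 4
j=6: u_6=391/540 ∈ [1/2, 19/26) → index 4
j=7: u_7=451/540 ∈ [19/26, 23/26) → index 5
j=8: u_8=511/540 ∈ [12/13, 1) → index 8

1 2 2 2 4 4 4 5 8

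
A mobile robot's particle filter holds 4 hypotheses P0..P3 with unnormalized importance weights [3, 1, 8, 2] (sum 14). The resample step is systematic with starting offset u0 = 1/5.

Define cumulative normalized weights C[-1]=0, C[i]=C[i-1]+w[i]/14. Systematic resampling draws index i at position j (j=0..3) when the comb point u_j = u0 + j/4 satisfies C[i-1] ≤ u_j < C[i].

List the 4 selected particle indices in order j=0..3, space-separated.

C = [3/14, 2/7, 6/7, 1]
j=0: u_0=1/5 ∈ [0, 3/14) → index 0
j=1: u_1=9/20 ∈ [2/7, 6/7) → index 2
j=2: u_2=7/10 ∈ [2/7, 6/7) → index 2
j=3: u_3=19/20 ∈ [6/7, 1) → index 3

0 2 2 3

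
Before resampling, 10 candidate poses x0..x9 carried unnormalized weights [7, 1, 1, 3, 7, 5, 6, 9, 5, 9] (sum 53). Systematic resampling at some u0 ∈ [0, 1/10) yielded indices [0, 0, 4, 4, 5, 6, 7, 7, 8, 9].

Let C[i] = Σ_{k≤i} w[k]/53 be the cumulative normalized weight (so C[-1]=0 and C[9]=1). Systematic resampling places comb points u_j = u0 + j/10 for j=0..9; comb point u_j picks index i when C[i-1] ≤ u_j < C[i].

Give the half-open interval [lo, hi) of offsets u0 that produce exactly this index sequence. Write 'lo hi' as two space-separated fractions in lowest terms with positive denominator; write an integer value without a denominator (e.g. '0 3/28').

C = [7/53, 8/53, 9/53, 12/53, 19/53, 24/53, 30/53, 39/53, 44/53, 1]
j=0 picked index 0: u0 ∈ [0, 7/53)
j=1 picked index 0: u0 ∈ [-1/10, 17/530)
j=2 picked index 4: u0 ∈ [7/265, 42/265)
j=3 picked index 4: u0 ∈ [-39/530, 31/530)
j=4 picked index 5: u0 ∈ [-11/265, 14/265)
j=5 picked index 6: u0 ∈ [-5/106, 7/106)
j=6 picked index 7: u0 ∈ [-9/265, 36/265)
j=7 picked index 7: u0 ∈ [-71/530, 19/530)
j=8 picked index 8: u0 ∈ [-17/265, 8/265)
j=9 picked index 9: u0 ∈ [-37/530, 1/10)
intersection: [7/265, 8/265)

7/265 8/265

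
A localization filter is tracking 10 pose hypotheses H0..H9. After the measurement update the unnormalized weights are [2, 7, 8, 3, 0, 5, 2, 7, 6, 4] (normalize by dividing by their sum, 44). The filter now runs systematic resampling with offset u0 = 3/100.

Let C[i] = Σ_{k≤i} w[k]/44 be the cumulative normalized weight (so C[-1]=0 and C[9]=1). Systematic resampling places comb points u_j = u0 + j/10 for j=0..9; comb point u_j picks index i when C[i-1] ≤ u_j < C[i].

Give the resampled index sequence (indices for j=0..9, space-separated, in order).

C = [1/22, 9/44, 17/44, 5/11, 5/11, 25/44, 27/44, 17/22, 10/11, 1]
j=0: u_0=3/100 ∈ [0, 1/22) → index 0
j=1: u_1=13/100 ∈ [1/22, 9/44) → index 1
j=2: u_2=23/100 ∈ [9/44, 17/44) → index 2
j=3: u_3=33/100 ∈ [9/44, 17/44) → index 2
j=4: u_4=43/100 ∈ [17/44, 5/11) → index 3
j=5: u_5=53/100 ∈ [5/11, 25/44) → index 5
j=6: u_6=63/100 ∈ [27/44, 17/22) → index 7
j=7: u_7=73/100 ∈ [27/44, 17/22) → index 7
j=8: u_8=83/100 ∈ [17/22, 10/11) → index 8
j=9: u_9=93/100 ∈ [10/11, 1) → index 9

0 1 2 2 3 5 7 7 8 9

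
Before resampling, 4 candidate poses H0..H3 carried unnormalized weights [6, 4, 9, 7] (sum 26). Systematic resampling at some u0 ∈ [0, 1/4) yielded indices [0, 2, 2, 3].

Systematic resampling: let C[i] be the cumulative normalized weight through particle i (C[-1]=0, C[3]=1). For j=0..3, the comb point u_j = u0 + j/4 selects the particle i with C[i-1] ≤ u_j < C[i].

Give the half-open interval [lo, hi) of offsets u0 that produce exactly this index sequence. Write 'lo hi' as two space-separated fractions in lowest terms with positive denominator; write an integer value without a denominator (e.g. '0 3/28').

7/52 3/13

C = [3/13, 5/13, 19/26, 1]
j=0 picked index 0: u0 ∈ [0, 3/13)
j=1 picked index 2: u0 ∈ [7/52, 25/52)
j=2 picked index 2: u0 ∈ [-3/26, 3/13)
j=3 picked index 3: u0 ∈ [-1/52, 1/4)
intersection: [7/52, 3/13)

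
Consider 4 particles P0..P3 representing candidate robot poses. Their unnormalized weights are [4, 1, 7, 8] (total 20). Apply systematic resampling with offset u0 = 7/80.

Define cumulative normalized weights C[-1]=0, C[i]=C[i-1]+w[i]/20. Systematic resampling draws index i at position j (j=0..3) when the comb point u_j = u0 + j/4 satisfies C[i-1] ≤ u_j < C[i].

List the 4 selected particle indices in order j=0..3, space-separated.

C = [1/5, 1/4, 3/5, 1]
j=0: u_0=7/80 ∈ [0, 1/5) → index 0
j=1: u_1=27/80 ∈ [1/4, 3/5) → index 2
j=2: u_2=47/80 ∈ [1/4, 3/5) → index 2
j=3: u_3=67/80 ∈ [3/5, 1) → index 3

0 2 2 3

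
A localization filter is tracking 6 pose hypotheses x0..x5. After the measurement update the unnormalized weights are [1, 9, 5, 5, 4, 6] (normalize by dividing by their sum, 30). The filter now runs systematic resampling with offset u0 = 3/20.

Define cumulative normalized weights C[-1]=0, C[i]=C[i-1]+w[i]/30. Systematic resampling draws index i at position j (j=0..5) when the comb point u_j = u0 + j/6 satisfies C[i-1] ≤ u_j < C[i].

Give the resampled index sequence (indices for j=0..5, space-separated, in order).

1 1 2 3 5 5

C = [1/30, 1/3, 1/2, 2/3, 4/5, 1]
j=0: u_0=3/20 ∈ [1/30, 1/3) → index 1
j=1: u_1=19/60 ∈ [1/30, 1/3) → index 1
j=2: u_2=29/60 ∈ [1/3, 1/2) → index 2
j=3: u_3=13/20 ∈ [1/2, 2/3) → index 3
j=4: u_4=49/60 ∈ [4/5, 1) → index 5
j=5: u_5=59/60 ∈ [4/5, 1) → index 5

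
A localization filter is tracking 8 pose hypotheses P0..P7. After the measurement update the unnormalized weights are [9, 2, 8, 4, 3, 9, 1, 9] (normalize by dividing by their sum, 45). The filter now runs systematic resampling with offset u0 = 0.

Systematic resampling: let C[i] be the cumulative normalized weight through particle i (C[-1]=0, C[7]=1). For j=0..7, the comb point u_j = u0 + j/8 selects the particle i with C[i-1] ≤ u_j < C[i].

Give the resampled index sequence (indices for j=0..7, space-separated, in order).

0 0 2 2 3 5 5 7

C = [1/5, 11/45, 19/45, 23/45, 26/45, 7/9, 4/5, 1]
j=0: u_0=0 ∈ [0, 1/5) → index 0
j=1: u_1=1/8 ∈ [0, 1/5) → index 0
j=2: u_2=1/4 ∈ [11/45, 19/45) → index 2
j=3: u_3=3/8 ∈ [11/45, 19/45) → index 2
j=4: u_4=1/2 ∈ [19/45, 23/45) → index 3
j=5: u_5=5/8 ∈ [26/45, 7/9) → index 5
j=6: u_6=3/4 ∈ [26/45, 7/9) → index 5
j=7: u_7=7/8 ∈ [4/5, 1) → index 7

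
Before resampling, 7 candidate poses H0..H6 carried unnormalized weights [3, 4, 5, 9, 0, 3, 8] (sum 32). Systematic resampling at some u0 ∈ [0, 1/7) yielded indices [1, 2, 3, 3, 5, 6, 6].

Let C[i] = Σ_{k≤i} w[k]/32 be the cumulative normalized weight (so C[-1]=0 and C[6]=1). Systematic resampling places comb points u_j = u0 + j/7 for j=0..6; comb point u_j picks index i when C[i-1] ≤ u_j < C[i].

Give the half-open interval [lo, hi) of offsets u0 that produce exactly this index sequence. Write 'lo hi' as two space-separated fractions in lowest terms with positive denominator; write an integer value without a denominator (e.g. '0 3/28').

3/32 1/7

C = [3/32, 7/32, 3/8, 21/32, 21/32, 3/4, 1]
j=0 picked index 1: u0 ∈ [3/32, 7/32)
j=1 picked index 2: u0 ∈ [17/224, 13/56)
j=2 picked index 3: u0 ∈ [5/56, 83/224)
j=3 picked index 3: u0 ∈ [-3/56, 51/224)
j=4 picked index 5: u0 ∈ [19/224, 5/28)
j=5 picked index 6: u0 ∈ [1/28, 2/7)
j=6 picked index 6: u0 ∈ [-3/28, 1/7)
intersection: [3/32, 1/7)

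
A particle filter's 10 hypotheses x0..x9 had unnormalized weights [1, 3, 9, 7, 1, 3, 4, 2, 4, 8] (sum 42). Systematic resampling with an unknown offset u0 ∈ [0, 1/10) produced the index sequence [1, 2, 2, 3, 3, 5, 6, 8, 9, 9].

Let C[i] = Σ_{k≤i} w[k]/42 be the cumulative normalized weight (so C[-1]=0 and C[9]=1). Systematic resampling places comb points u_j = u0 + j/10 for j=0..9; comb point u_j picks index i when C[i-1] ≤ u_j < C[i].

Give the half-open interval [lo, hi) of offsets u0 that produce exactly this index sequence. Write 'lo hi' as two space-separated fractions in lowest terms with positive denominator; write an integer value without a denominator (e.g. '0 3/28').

C = [1/42, 2/21, 13/42, 10/21, 1/2, 4/7, 2/3, 5/7, 17/21, 1]
j=0 picked index 1: u0 ∈ [1/42, 2/21)
j=1 picked index 2: u0 ∈ [-1/210, 22/105)
j=2 picked index 2: u0 ∈ [-11/105, 23/210)
j=3 picked index 3: u0 ∈ [1/105, 37/210)
j=4 picked index 3: u0 ∈ [-19/210, 8/105)
j=5 picked index 5: u0 ∈ [0, 1/14)
j=6 picked index 6: u0 ∈ [-1/35, 1/15)
j=7 picked index 8: u0 ∈ [1/70, 23/210)
j=8 picked index 9: u0 ∈ [1/105, 1/5)
j=9 picked index 9: u0 ∈ [-19/210, 1/10)
intersection: [1/42, 1/15)

1/42 1/15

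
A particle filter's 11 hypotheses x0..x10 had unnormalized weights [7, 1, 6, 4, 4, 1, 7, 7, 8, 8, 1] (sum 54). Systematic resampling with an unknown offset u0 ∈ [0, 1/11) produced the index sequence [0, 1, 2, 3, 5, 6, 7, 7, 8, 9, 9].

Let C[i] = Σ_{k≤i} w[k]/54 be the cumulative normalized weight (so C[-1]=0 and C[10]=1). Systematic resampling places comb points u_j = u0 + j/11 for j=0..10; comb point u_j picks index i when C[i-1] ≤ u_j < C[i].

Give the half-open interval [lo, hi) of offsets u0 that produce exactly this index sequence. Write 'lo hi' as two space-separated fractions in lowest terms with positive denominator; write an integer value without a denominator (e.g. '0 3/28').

C = [7/54, 4/27, 7/27, 1/3, 11/27, 23/54, 5/9, 37/54, 5/6, 53/54, 1]
j=0 picked index 0: u0 ∈ [0, 7/54)
j=1 picked index 1: u0 ∈ [23/594, 17/297)
j=2 picked index 2: u0 ∈ [-10/297, 23/297)
j=3 picked index 3: u0 ∈ [-4/297, 2/33)
j=4 picked index 5: u0 ∈ [13/297, 37/594)
j=5 picked index 6: u0 ∈ [-17/594, 10/99)
j=6 picked index 7: u0 ∈ [1/99, 83/594)
j=7 picked index 7: u0 ∈ [-8/99, 29/594)
j=8 picked index 8: u0 ∈ [-25/594, 7/66)
j=9 picked index 9: u0 ∈ [1/66, 97/594)
j=10 picked index 9: u0 ∈ [-5/66, 43/594)
intersection: [13/297, 29/594)

13/297 29/594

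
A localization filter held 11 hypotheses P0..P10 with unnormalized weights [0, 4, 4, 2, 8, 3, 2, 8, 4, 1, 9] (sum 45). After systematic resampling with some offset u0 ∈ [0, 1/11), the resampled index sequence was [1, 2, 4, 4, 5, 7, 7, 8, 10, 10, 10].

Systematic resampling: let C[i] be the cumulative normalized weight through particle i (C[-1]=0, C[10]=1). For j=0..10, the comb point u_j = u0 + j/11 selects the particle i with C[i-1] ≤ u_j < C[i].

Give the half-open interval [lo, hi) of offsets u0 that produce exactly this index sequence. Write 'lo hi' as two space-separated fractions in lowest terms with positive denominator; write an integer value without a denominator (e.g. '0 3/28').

C = [0, 4/45, 8/45, 2/9, 2/5, 7/15, 23/45, 31/45, 7/9, 4/5, 1]
j=0 picked index 1: u0 ∈ [0, 4/45)
j=1 picked index 2: u0 ∈ [-1/495, 43/495)
j=2 picked index 4: u0 ∈ [4/99, 12/55)
j=3 picked index 4: u0 ∈ [-5/99, 7/55)
j=4 picked index 5: u0 ∈ [2/55, 17/165)
j=5 picked index 7: u0 ∈ [28/495, 116/495)
j=6 picked index 7: u0 ∈ [-17/495, 71/495)
j=7 picked index 8: u0 ∈ [26/495, 14/99)
j=8 picked index 10: u0 ∈ [4/55, 3/11)
j=9 picked index 10: u0 ∈ [-1/55, 2/11)
j=10 picked index 10: u0 ∈ [-6/55, 1/11)
intersection: [4/55, 43/495)

4/55 43/495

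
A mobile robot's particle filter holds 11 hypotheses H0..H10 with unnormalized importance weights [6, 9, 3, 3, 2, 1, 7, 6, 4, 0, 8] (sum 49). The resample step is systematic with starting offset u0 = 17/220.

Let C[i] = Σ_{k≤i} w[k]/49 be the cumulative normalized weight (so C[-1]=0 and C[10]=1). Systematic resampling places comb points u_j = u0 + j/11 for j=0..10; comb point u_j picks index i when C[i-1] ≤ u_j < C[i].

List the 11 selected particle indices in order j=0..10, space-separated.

C = [6/49, 15/49, 18/49, 3/7, 23/49, 24/49, 31/49, 37/49, 41/49, 41/49, 1]
j=0: u_0=17/220 ∈ [0, 6/49) → index 0
j=1: u_1=37/220 ∈ [6/49, 15/49) → index 1
j=2: u_2=57/220 ∈ [6/49, 15/49) → index 1
j=3: u_3=7/20 ∈ [15/49, 18/49) → index 2
j=4: u_4=97/220 ∈ [3/7, 23/49) → index 4
j=5: u_5=117/220 ∈ [24/49, 31/49) → index 6
j=6: u_6=137/220 ∈ [24/49, 31/49) → index 6
j=7: u_7=157/220 ∈ [31/49, 37/49) → index 7
j=8: u_8=177/220 ∈ [37/49, 41/49) → index 8
j=9: u_9=197/220 ∈ [41/49, 1) → index 10
j=10: u_10=217/220 ∈ [41/49, 1) → index 10

0 1 1 2 4 6 6 7 8 10 10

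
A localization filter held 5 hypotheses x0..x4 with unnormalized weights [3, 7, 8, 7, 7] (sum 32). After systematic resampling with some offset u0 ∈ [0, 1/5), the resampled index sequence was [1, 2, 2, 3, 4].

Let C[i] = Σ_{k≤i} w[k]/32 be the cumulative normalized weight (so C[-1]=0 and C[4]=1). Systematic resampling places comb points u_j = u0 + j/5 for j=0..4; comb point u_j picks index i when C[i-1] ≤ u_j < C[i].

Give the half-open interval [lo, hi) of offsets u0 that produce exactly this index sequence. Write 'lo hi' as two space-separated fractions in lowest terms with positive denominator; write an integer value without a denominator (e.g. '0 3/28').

C = [3/32, 5/16, 9/16, 25/32, 1]
j=0 picked index 1: u0 ∈ [3/32, 5/16)
j=1 picked index 2: u0 ∈ [9/80, 29/80)
j=2 picked index 2: u0 ∈ [-7/80, 13/80)
j=3 picked index 3: u0 ∈ [-3/80, 29/160)
j=4 picked index 4: u0 ∈ [-3/160, 1/5)
intersection: [9/80, 13/80)

9/80 13/80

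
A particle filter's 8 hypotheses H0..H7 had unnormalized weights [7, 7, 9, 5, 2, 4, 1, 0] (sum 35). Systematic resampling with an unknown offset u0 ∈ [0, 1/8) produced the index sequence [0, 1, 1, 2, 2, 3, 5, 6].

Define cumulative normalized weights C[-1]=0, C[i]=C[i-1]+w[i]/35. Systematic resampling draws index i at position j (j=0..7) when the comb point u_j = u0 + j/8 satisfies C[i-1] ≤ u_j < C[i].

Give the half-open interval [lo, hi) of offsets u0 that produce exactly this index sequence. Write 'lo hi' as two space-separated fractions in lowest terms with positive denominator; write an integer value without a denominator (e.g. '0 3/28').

C = [1/5, 2/5, 23/35, 4/5, 6/7, 34/35, 1, 1]
j=0 picked index 0: u0 ∈ [0, 1/5)
j=1 picked index 1: u0 ∈ [3/40, 11/40)
j=2 picked index 1: u0 ∈ [-1/20, 3/20)
j=3 picked index 2: u0 ∈ [1/40, 79/280)
j=4 picked index 2: u0 ∈ [-1/10, 11/70)
j=5 picked index 3: u0 ∈ [9/280, 7/40)
j=6 picked index 5: u0 ∈ [3/28, 31/140)
j=7 picked index 6: u0 ∈ [27/280, 1/8)
intersection: [3/28, 1/8)

3/28 1/8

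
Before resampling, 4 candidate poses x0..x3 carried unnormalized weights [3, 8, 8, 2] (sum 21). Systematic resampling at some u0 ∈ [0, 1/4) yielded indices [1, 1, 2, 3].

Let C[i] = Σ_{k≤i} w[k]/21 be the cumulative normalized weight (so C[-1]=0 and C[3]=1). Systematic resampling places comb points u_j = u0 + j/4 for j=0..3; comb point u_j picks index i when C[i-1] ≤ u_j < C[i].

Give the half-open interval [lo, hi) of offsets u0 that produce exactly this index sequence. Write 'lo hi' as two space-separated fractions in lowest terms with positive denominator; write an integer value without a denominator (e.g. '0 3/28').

13/84 1/4

C = [1/7, 11/21, 19/21, 1]
j=0 picked index 1: u0 ∈ [1/7, 11/21)
j=1 picked index 1: u0 ∈ [-3/28, 23/84)
j=2 picked index 2: u0 ∈ [1/42, 17/42)
j=3 picked index 3: u0 ∈ [13/84, 1/4)
intersection: [13/84, 1/4)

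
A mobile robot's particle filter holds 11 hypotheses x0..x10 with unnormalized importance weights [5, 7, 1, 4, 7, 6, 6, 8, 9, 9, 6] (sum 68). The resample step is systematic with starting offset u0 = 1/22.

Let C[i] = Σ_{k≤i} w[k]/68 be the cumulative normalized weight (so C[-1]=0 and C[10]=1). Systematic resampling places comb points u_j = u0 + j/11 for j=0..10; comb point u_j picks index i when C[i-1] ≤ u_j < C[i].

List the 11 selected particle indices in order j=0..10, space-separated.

C = [5/68, 3/17, 13/68, 1/4, 6/17, 15/34, 9/17, 11/17, 53/68, 31/34, 1]
j=0: u_0=1/22 ∈ [0, 5/68) → index 0
j=1: u_1=3/22 ∈ [5/68, 3/17) → index 1
j=2: u_2=5/22 ∈ [13/68, 1/4) → index 3
j=3: u_3=7/22 ∈ [1/4, 6/17) → index 4
j=4: u_4=9/22 ∈ [6/17, 15/34) → index 5
j=5: u_5=1/2 ∈ [15/34, 9/17) → index 6
j=6: u_6=13/22 ∈ [9/17, 11/17) → index 7
j=7: u_7=15/22 ∈ [11/17, 53/68) → index 8
j=8: u_8=17/22 ∈ [11/17, 53/68) → index 8
j=9: u_9=19/22 ∈ [53/68, 31/34) → index 9
j=10: u_10=21/22 ∈ [31/34, 1) → index 10

0 1 3 4 5 6 7 8 8 9 10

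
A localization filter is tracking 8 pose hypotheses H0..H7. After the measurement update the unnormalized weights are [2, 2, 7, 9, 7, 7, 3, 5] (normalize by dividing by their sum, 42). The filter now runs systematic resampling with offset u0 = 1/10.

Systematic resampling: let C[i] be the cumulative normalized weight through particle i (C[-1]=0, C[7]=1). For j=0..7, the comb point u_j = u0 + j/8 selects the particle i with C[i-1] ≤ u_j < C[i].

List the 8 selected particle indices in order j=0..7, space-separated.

C = [1/21, 2/21, 11/42, 10/21, 9/14, 17/21, 37/42, 1]
j=0: u_0=1/10 ∈ [2/21, 11/42) → index 2
j=1: u_1=9/40 ∈ [2/21, 11/42) → index 2
j=2: u_2=7/20 ∈ [11/42, 10/21) → index 3
j=3: u_3=19/40 ∈ [11/42, 10/21) → index 3
j=4: u_4=3/5 ∈ [10/21, 9/14) → index 4
j=5: u_5=29/40 ∈ [9/14, 17/21) → index 5
j=6: u_6=17/20 ∈ [17/21, 37/42) → index 6
j=7: u_7=39/40 ∈ [37/42, 1) → index 7

2 2 3 3 4 5 6 7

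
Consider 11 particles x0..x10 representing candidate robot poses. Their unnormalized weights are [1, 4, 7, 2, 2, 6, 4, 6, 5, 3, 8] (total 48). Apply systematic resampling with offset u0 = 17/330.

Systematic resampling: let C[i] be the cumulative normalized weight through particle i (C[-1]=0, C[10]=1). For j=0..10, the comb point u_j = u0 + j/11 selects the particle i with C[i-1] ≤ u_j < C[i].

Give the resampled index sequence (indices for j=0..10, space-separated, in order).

C = [1/48, 5/48, 1/4, 7/24, 1/3, 11/24, 13/24, 2/3, 37/48, 5/6, 1]
j=0: u_0=17/330 ∈ [1/48, 5/48) → index 1
j=1: u_1=47/330 ∈ [5/48, 1/4) → index 2
j=2: u_2=7/30 ∈ [5/48, 1/4) → index 2
j=3: u_3=107/330 ∈ [7/24, 1/3) → index 4
j=4: u_4=137/330 ∈ [1/3, 11/24) → index 5
j=5: u_5=167/330 ∈ [11/24, 13/24) → index 6
j=6: u_6=197/330 ∈ [13/24, 2/3) → index 7
j=7: u_7=227/330 ∈ [2/3, 37/48) → index 8
j=8: u_8=257/330 ∈ [37/48, 5/6) → index 9
j=9: u_9=287/330 ∈ [5/6, 1) → index 10
j=10: u_10=317/330 ∈ [5/6, 1) → index 10

1 2 2 4 5 6 7 8 9 10 10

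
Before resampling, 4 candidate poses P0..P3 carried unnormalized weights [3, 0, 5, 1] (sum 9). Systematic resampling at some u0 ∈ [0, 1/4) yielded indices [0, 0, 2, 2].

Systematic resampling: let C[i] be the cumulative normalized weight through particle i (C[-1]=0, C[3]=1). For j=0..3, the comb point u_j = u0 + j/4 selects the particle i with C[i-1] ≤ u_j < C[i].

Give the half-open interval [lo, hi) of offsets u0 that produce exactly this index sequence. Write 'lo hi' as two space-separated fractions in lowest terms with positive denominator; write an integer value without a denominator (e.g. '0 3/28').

0 1/12

C = [1/3, 1/3, 8/9, 1]
j=0 picked index 0: u0 ∈ [0, 1/3)
j=1 picked index 0: u0 ∈ [-1/4, 1/12)
j=2 picked index 2: u0 ∈ [-1/6, 7/18)
j=3 picked index 2: u0 ∈ [-5/12, 5/36)
intersection: [0, 1/12)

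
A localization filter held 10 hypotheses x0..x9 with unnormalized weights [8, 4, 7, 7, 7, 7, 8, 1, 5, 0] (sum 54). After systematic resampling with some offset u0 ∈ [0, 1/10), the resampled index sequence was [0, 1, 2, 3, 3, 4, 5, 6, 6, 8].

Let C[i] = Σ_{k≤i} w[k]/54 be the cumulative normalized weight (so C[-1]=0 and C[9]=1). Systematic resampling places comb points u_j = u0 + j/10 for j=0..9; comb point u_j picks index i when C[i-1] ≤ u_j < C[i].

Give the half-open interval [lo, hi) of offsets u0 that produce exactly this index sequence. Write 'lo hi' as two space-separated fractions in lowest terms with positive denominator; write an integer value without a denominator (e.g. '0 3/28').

C = [4/27, 2/9, 19/54, 13/27, 11/18, 20/27, 8/9, 49/54, 1, 1]
j=0 picked index 0: u0 ∈ [0, 4/27)
j=1 picked index 1: u0 ∈ [13/270, 11/90)
j=2 picked index 2: u0 ∈ [1/45, 41/270)
j=3 picked index 3: u0 ∈ [7/135, 49/270)
j=4 picked index 3: u0 ∈ [-13/270, 11/135)
j=5 picked index 4: u0 ∈ [-1/54, 1/9)
j=6 picked index 5: u0 ∈ [1/90, 19/135)
j=7 picked index 6: u0 ∈ [11/270, 17/90)
j=8 picked index 6: u0 ∈ [-8/135, 4/45)
j=9 picked index 8: u0 ∈ [1/135, 1/10)
intersection: [7/135, 11/135)

7/135 11/135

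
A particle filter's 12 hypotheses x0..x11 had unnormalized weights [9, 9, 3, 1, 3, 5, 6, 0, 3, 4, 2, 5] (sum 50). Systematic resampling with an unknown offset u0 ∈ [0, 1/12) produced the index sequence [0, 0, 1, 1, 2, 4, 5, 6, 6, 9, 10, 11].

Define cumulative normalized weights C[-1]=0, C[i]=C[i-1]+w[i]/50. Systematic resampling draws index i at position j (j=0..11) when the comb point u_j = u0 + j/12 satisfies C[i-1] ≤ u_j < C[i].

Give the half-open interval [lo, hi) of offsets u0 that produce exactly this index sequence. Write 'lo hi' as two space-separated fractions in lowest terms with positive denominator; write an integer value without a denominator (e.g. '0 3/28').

C = [9/50, 9/25, 21/50, 11/25, 1/2, 3/5, 18/25, 18/25, 39/50, 43/50, 9/10, 1]
j=0 picked index 0: u0 ∈ [0, 9/50)
j=1 picked index 0: u0 ∈ [-1/12, 29/300)
j=2 picked index 1: u0 ∈ [1/75, 29/150)
j=3 picked index 1: u0 ∈ [-7/100, 11/100)
j=4 picked index 2: u0 ∈ [2/75, 13/150)
j=5 picked index 4: u0 ∈ [7/300, 1/12)
j=6 picked index 5: u0 ∈ [0, 1/10)
j=7 picked index 6: u0 ∈ [1/60, 41/300)
j=8 picked index 6: u0 ∈ [-1/15, 4/75)
j=9 picked index 9: u0 ∈ [3/100, 11/100)
j=10 picked index 10: u0 ∈ [2/75, 1/15)
j=11 picked index 11: u0 ∈ [-1/60, 1/12)
intersection: [3/100, 4/75)

3/100 4/75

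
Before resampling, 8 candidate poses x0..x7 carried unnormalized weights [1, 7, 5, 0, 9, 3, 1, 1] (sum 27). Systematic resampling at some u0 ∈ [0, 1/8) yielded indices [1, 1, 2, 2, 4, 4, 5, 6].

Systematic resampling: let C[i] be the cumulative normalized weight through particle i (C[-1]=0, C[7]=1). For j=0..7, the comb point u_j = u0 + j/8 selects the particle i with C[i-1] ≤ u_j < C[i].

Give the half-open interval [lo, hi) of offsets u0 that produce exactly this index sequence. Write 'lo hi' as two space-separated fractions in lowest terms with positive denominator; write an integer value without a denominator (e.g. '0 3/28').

C = [1/27, 8/27, 13/27, 13/27, 22/27, 25/27, 26/27, 1]
j=0 picked index 1: u0 ∈ [1/27, 8/27)
j=1 picked index 1: u0 ∈ [-19/216, 37/216)
j=2 picked index 2: u0 ∈ [5/108, 25/108)
j=3 picked index 2: u0 ∈ [-17/216, 23/216)
j=4 picked index 4: u0 ∈ [-1/54, 17/54)
j=5 picked index 4: u0 ∈ [-31/216, 41/216)
j=6 picked index 5: u0 ∈ [7/108, 19/108)
j=7 picked index 6: u0 ∈ [11/216, 19/216)
intersection: [7/108, 19/216)

7/108 19/216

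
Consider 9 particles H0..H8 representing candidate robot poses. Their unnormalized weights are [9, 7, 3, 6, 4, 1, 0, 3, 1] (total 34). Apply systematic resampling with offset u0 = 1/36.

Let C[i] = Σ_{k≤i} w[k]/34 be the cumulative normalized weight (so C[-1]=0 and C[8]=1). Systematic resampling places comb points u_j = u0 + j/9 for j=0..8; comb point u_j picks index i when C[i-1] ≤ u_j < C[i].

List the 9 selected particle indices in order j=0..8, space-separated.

C = [9/34, 8/17, 19/34, 25/34, 29/34, 15/17, 15/17, 33/34, 1]
j=0: u_0=1/36 ∈ [0, 9/34) → index 0
j=1: u_1=5/36 ∈ [0, 9/34) → index 0
j=2: u_2=1/4 ∈ [0, 9/34) → index 0
j=3: u_3=13/36 ∈ [9/34, 8/17) → index 1
j=4: u_4=17/36 ∈ [8/17, 19/34) → index 2
j=5: u_5=7/12 ∈ [19/34, 25/34) → index 3
j=6: u_6=25/36 ∈ [19/34, 25/34) → index 3
j=7: u_7=29/36 ∈ [25/34, 29/34) → index 4
j=8: u_8=11/12 ∈ [15/17, 33/34) → index 7

0 0 0 1 2 3 3 4 7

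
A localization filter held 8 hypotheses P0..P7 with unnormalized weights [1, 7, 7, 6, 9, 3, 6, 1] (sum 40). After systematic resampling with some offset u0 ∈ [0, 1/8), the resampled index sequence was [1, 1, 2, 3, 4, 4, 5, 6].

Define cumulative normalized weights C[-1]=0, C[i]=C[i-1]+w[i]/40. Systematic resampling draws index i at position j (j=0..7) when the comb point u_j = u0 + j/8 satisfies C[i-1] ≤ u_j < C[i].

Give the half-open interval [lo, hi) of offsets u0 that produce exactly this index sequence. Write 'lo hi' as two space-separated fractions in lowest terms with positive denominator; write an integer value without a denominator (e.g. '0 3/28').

1/40 3/40

C = [1/40, 1/5, 3/8, 21/40, 3/4, 33/40, 39/40, 1]
j=0 picked index 1: u0 ∈ [1/40, 1/5)
j=1 picked index 1: u0 ∈ [-1/10, 3/40)
j=2 picked index 2: u0 ∈ [-1/20, 1/8)
j=3 picked index 3: u0 ∈ [0, 3/20)
j=4 picked index 4: u0 ∈ [1/40, 1/4)
j=5 picked index 4: u0 ∈ [-1/10, 1/8)
j=6 picked index 5: u0 ∈ [0, 3/40)
j=7 picked index 6: u0 ∈ [-1/20, 1/10)
intersection: [1/40, 3/40)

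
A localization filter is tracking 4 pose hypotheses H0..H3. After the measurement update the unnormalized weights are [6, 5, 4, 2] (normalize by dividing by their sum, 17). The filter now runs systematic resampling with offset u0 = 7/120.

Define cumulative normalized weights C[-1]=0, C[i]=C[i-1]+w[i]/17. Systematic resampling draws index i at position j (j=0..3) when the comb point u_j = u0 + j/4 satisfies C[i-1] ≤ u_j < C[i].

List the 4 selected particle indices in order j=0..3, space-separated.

0 0 1 2

C = [6/17, 11/17, 15/17, 1]
j=0: u_0=7/120 ∈ [0, 6/17) → index 0
j=1: u_1=37/120 ∈ [0, 6/17) → index 0
j=2: u_2=67/120 ∈ [6/17, 11/17) → index 1
j=3: u_3=97/120 ∈ [11/17, 15/17) → index 2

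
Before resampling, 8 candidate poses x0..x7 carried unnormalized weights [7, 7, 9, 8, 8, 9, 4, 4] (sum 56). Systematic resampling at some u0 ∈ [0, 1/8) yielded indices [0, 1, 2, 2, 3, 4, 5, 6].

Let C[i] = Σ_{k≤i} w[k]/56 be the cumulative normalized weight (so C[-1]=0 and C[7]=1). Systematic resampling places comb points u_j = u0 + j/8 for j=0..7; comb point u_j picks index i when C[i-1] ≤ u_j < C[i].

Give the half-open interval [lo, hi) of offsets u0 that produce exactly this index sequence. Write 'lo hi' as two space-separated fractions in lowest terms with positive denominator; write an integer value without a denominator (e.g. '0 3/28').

0 1/28

C = [1/8, 1/4, 23/56, 31/56, 39/56, 6/7, 13/14, 1]
j=0 picked index 0: u0 ∈ [0, 1/8)
j=1 picked index 1: u0 ∈ [0, 1/8)
j=2 picked index 2: u0 ∈ [0, 9/56)
j=3 picked index 2: u0 ∈ [-1/8, 1/28)
j=4 picked index 3: u0 ∈ [-5/56, 3/56)
j=5 picked index 4: u0 ∈ [-1/14, 1/14)
j=6 picked index 5: u0 ∈ [-3/56, 3/28)
j=7 picked index 6: u0 ∈ [-1/56, 3/56)
intersection: [0, 1/28)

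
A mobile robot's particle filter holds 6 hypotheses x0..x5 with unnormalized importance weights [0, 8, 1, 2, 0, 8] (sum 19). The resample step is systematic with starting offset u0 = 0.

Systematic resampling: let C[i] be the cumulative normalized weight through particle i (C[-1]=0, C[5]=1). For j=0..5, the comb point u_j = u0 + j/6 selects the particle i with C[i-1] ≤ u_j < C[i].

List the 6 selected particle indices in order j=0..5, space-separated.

1 1 1 3 5 5

C = [0, 8/19, 9/19, 11/19, 11/19, 1]
j=0: u_0=0 ∈ [0, 8/19) → index 1
j=1: u_1=1/6 ∈ [0, 8/19) → index 1
j=2: u_2=1/3 ∈ [0, 8/19) → index 1
j=3: u_3=1/2 ∈ [9/19, 11/19) → index 3
j=4: u_4=2/3 ∈ [11/19, 1) → index 5
j=5: u_5=5/6 ∈ [11/19, 1) → index 5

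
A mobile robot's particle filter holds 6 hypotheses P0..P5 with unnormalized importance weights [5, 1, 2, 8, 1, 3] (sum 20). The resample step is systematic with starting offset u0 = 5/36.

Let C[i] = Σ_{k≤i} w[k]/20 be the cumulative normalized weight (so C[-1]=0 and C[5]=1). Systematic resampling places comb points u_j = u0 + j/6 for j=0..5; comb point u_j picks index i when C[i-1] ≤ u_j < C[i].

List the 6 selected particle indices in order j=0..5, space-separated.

C = [1/4, 3/10, 2/5, 4/5, 17/20, 1]
j=0: u_0=5/36 ∈ [0, 1/4) → index 0
j=1: u_1=11/36 ∈ [3/10, 2/5) → index 2
j=2: u_2=17/36 ∈ [2/5, 4/5) → index 3
j=3: u_3=23/36 ∈ [2/5, 4/5) → index 3
j=4: u_4=29/36 ∈ [4/5, 17/20) → index 4
j=5: u_5=35/36 ∈ [17/20, 1) → index 5

0 2 3 3 4 5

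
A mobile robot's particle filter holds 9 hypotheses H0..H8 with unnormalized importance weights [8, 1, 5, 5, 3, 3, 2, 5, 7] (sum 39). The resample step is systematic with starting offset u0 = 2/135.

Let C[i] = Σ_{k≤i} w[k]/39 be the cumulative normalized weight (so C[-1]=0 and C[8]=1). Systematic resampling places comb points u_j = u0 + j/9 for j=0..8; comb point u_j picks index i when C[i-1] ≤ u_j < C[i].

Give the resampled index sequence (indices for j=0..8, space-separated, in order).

C = [8/39, 3/13, 14/39, 19/39, 22/39, 25/39, 9/13, 32/39, 1]
j=0: u_0=2/135 ∈ [0, 8/39) → index 0
j=1: u_1=17/135 ∈ [0, 8/39) → index 0
j=2: u_2=32/135 ∈ [3/13, 14/39) → index 2
j=3: u_3=47/135 ∈ [3/13, 14/39) → index 2
j=4: u_4=62/135 ∈ [14/39, 19/39) → index 3
j=5: u_5=77/135 ∈ [22/39, 25/39) → index 5
j=6: u_6=92/135 ∈ [25/39, 9/13) → index 6
j=7: u_7=107/135 ∈ [9/13, 32/39) → index 7
j=8: u_8=122/135 ∈ [32/39, 1) → index 8

0 0 2 2 3 5 6 7 8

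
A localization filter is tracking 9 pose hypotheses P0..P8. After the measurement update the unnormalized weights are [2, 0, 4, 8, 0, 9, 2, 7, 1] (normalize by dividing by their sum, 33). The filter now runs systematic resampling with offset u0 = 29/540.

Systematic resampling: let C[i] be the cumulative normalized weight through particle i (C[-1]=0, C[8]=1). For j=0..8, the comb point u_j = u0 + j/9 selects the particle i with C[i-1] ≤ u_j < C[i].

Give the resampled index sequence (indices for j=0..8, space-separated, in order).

0 2 3 3 5 5 6 7 7

C = [2/33, 2/33, 2/11, 14/33, 14/33, 23/33, 25/33, 32/33, 1]
j=0: u_0=29/540 ∈ [0, 2/33) → index 0
j=1: u_1=89/540 ∈ [2/33, 2/11) → index 2
j=2: u_2=149/540 ∈ [2/11, 14/33) → index 3
j=3: u_3=209/540 ∈ [2/11, 14/33) → index 3
j=4: u_4=269/540 ∈ [14/33, 23/33) → index 5
j=5: u_5=329/540 ∈ [14/33, 23/33) → index 5
j=6: u_6=389/540 ∈ [23/33, 25/33) → index 6
j=7: u_7=449/540 ∈ [25/33, 32/33) → index 7
j=8: u_8=509/540 ∈ [25/33, 32/33) → index 7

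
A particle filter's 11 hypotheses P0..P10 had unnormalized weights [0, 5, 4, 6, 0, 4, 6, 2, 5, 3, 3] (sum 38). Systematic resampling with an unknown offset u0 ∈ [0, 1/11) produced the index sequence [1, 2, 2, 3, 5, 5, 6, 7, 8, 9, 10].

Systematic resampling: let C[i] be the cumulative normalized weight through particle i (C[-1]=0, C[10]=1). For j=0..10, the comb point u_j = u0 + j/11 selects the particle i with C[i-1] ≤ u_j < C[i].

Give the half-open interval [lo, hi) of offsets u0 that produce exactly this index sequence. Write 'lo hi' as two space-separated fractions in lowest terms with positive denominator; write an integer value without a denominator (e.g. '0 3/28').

C = [0, 5/38, 9/38, 15/38, 15/38, 1/2, 25/38, 27/38, 16/19, 35/38, 1]
j=0 picked index 1: u0 ∈ [0, 5/38)
j=1 picked index 2: u0 ∈ [17/418, 61/418)
j=2 picked index 2: u0 ∈ [-21/418, 23/418)
j=3 picked index 3: u0 ∈ [-15/418, 51/418)
j=4 picked index 5: u0 ∈ [13/418, 3/22)
j=5 picked index 5: u0 ∈ [-25/418, 1/22)
j=6 picked index 6: u0 ∈ [-1/22, 47/418)
j=7 picked index 7: u0 ∈ [9/418, 31/418)
j=8 picked index 8: u0 ∈ [-7/418, 24/209)
j=9 picked index 9: u0 ∈ [5/209, 43/418)
j=10 picked index 10: u0 ∈ [5/418, 1/11)
intersection: [17/418, 1/22)

17/418 1/22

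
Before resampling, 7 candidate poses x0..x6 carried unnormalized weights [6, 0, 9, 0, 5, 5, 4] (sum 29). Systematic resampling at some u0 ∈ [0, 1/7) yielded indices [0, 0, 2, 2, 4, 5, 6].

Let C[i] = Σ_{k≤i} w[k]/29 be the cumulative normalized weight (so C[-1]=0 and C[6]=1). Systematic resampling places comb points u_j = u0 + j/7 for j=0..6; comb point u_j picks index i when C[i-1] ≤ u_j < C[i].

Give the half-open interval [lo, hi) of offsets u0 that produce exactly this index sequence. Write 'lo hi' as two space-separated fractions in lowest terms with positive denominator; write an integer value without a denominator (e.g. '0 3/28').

C = [6/29, 6/29, 15/29, 15/29, 20/29, 25/29, 1]
j=0 picked index 0: u0 ∈ [0, 6/29)
j=1 picked index 0: u0 ∈ [-1/7, 13/203)
j=2 picked index 2: u0 ∈ [-16/203, 47/203)
j=3 picked index 2: u0 ∈ [-45/203, 18/203)
j=4 picked index 4: u0 ∈ [-11/203, 24/203)
j=5 picked index 5: u0 ∈ [-5/203, 30/203)
j=6 picked index 6: u0 ∈ [1/203, 1/7)
intersection: [1/203, 13/203)

1/203 13/203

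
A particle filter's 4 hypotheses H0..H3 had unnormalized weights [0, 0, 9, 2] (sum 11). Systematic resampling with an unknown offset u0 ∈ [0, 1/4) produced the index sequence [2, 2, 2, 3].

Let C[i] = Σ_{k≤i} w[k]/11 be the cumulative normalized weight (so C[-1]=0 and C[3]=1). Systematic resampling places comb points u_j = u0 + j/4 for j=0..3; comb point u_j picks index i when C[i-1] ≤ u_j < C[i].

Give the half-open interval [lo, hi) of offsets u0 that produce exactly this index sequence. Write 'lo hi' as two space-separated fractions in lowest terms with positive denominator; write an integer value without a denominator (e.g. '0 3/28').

3/44 1/4

C = [0, 0, 9/11, 1]
j=0 picked index 2: u0 ∈ [0, 9/11)
j=1 picked index 2: u0 ∈ [-1/4, 25/44)
j=2 picked index 2: u0 ∈ [-1/2, 7/22)
j=3 picked index 3: u0 ∈ [3/44, 1/4)
intersection: [3/44, 1/4)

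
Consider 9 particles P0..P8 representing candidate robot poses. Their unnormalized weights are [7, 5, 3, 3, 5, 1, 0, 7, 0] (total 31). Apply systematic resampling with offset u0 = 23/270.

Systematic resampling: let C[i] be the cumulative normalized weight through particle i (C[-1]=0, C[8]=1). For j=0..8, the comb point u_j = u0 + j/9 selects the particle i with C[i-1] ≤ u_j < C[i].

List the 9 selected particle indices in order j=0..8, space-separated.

C = [7/31, 12/31, 15/31, 18/31, 23/31, 24/31, 24/31, 1, 1]
j=0: u_0=23/270 ∈ [0, 7/31) → index 0
j=1: u_1=53/270 ∈ [0, 7/31) → index 0
j=2: u_2=83/270 ∈ [7/31, 12/31) → index 1
j=3: u_3=113/270 ∈ [12/31, 15/31) → index 2
j=4: u_4=143/270 ∈ [15/31, 18/31) → index 3
j=5: u_5=173/270 ∈ [18/31, 23/31) → index 4
j=6: u_6=203/270 ∈ [23/31, 24/31) → index 5
j=7: u_7=233/270 ∈ [24/31, 1) → index 7
j=8: u_8=263/270 ∈ [24/31, 1) → index 7

0 0 1 2 3 4 5 7 7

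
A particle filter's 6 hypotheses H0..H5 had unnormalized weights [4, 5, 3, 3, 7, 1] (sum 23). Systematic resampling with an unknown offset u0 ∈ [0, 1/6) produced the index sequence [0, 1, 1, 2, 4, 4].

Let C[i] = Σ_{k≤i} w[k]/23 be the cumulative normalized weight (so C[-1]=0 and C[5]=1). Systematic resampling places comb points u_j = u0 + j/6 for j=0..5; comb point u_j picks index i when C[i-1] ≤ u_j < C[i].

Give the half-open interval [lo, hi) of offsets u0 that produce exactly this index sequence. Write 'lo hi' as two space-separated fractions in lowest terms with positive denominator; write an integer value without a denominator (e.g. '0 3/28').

1/138 1/46

C = [4/23, 9/23, 12/23, 15/23, 22/23, 1]
j=0 picked index 0: u0 ∈ [0, 4/23)
j=1 picked index 1: u0 ∈ [1/138, 31/138)
j=2 picked index 1: u0 ∈ [-11/69, 4/69)
j=3 picked index 2: u0 ∈ [-5/46, 1/46)
j=4 picked index 4: u0 ∈ [-1/69, 20/69)
j=5 picked index 4: u0 ∈ [-25/138, 17/138)
intersection: [1/138, 1/46)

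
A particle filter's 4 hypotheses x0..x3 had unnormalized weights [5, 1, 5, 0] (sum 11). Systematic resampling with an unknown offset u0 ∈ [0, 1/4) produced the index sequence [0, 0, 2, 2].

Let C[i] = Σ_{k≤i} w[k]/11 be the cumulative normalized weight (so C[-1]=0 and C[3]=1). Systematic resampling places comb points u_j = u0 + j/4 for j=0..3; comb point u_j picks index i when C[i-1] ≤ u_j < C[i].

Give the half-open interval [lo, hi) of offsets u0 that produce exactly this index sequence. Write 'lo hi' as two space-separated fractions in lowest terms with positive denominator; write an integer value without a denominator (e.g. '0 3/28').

C = [5/11, 6/11, 1, 1]
j=0 picked index 0: u0 ∈ [0, 5/11)
j=1 picked index 0: u0 ∈ [-1/4, 9/44)
j=2 picked index 2: u0 ∈ [1/22, 1/2)
j=3 picked index 2: u0 ∈ [-9/44, 1/4)
intersection: [1/22, 9/44)

1/22 9/44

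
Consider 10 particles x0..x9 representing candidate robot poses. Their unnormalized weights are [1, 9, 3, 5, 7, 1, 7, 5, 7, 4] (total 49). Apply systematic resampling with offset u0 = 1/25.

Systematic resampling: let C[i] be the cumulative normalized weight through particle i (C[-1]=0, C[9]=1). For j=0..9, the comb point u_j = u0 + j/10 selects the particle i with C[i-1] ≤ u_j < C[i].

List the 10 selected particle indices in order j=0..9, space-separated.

C = [1/49, 10/49, 13/49, 18/49, 25/49, 26/49, 33/49, 38/49, 45/49, 1]
j=0: u_0=1/25 ∈ [1/49, 10/49) → index 1
j=1: u_1=7/50 ∈ [1/49, 10/49) → index 1
j=2: u_2=6/25 ∈ [10/49, 13/49) → index 2
j=3: u_3=17/50 ∈ [13/49, 18/49) → index 3
j=4: u_4=11/25 ∈ [18/49, 25/49) → index 4
j=5: u_5=27/50 ∈ [26/49, 33/49) → index 6
j=6: u_6=16/25 ∈ [26/49, 33/49) → index 6
j=7: u_7=37/50 ∈ [33/49, 38/49) → index 7
j=8: u_8=21/25 ∈ [38/49, 45/49) → index 8
j=9: u_9=47/50 ∈ [45/49, 1) → index 9

1 1 2 3 4 6 6 7 8 9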